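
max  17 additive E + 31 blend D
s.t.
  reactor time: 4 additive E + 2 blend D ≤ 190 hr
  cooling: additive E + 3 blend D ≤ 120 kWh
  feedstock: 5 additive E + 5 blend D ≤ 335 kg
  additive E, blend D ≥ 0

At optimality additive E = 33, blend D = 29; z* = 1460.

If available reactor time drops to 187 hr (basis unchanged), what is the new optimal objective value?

1454

Binding: reactor time and cooling. Non-binding: feedstock (25 unused).
Slack constraints have shadow price 0 (complementary slackness).
From A_Bᵀ y = c: 4·y_reactor time + 1·y_cooling = 17; 2·y_reactor time + 3·y_cooling = 31.
Solving: y_reactor time = 2, y_cooling = 9.
Δz = y_reactor time·Δb = 2 × (-3) = -6, so new z* = 1460 − 6 = 1454.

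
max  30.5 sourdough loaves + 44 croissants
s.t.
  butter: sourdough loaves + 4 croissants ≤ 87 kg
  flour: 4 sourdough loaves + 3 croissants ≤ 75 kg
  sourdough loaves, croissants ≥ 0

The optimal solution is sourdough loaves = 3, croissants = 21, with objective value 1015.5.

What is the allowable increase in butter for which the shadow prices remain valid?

13

Binding constraints: butter, flour. The basis is B = [[1,4],[4,3]] with det -13.
Per unit increase in butter, x* moves by d = (-0.2308, 0.3077).
The basis stays optimal until sourdough loaves reaches 0; allowable increase = 13 kg.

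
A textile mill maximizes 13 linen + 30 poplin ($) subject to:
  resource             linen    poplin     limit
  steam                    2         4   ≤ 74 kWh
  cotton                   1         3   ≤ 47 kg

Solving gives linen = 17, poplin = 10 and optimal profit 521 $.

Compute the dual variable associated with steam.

4.5

At the optimum: steam uses 74 of 74 (binding); cotton uses 47 of 47 (binding).
Dual feasibility on the basic columns requires 2·y_steam + 1·y_cotton = 13, 4·y_steam + 3·y_cotton = 30.
This yields shadow prices y_steam = 4.5, y_cotton = 4.
Shadow price of steam = 4.5.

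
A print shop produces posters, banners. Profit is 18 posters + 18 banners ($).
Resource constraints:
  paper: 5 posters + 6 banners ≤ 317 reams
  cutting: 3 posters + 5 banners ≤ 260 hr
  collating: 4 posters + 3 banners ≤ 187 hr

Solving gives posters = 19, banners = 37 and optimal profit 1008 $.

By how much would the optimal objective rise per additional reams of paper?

2

Binding: paper and collating. Non-binding: cutting (18 unused).
Slack constraints have shadow price 0 (complementary slackness).
Dual feasibility on the basic columns requires 5·y_paper + 4·y_collating = 18, 6·y_paper + 3·y_collating = 18.
Solving: y_paper = 2, y_collating = 2.
Shadow price of paper = 2.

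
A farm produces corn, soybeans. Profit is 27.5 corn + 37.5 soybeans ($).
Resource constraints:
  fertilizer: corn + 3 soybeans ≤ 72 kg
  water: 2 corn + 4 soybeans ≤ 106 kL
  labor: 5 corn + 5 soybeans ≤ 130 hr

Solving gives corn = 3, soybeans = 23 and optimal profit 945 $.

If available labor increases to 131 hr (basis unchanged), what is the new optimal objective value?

949.5

Check each constraint at x*: fertilizer 72/72 (tight); water 98/106 (slack 8); labor 130/130 (tight).
Slack constraints have shadow price 0 (complementary slackness).
The binding rows give the dual system: 1·y_fertilizer + 5·y_labor = 27.5 and 3·y_fertilizer + 5·y_labor = 37.5.
Solving: y_fertilizer = 5, y_labor = 4.5.
Δz = y_labor·Δb = 4.5 × (1) = 4.5, so new z* = 945 + 4.5 = 949.5.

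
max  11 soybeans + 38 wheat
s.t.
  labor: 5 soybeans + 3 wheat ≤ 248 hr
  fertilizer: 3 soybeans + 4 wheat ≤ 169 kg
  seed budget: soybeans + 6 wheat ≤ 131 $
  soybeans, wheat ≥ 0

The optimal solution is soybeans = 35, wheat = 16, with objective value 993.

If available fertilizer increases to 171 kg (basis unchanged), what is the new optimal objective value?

Check each constraint at x*: labor 223/248 (slack 25); fertilizer 169/169 (tight); seed budget 131/131 (tight).
Since labor is not tight, its dual is 0.
Dual feasibility on the basic columns requires 3·y_fertilizer + 1·y_seed budget = 11, 4·y_fertilizer + 6·y_seed budget = 38.
Solving: y_fertilizer = 2, y_seed budget = 5.
Δz = y_fertilizer·Δb = 2 × (2) = 4, so new z* = 993 + 4 = 997.

997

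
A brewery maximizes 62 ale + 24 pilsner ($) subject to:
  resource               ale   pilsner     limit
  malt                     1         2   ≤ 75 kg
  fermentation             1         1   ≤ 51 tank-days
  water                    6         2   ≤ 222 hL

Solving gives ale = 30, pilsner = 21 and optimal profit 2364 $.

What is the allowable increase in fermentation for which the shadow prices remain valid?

Binding constraints: fermentation, water. The basis is B = [[1,1],[6,2]] with det -4.
Per unit increase in fermentation, x* moves by d = (-0.5, 1.5).
The basis stays optimal until malt becomes binding; allowable increase = 1.2 tank-days.

1.2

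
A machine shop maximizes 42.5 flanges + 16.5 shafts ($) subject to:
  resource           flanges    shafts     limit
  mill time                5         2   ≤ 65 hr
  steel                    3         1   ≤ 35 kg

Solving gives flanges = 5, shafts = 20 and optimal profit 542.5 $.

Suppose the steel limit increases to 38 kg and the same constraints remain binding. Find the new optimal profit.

550

At the optimum: mill time uses 65 of 65 (binding); steel uses 35 of 35 (binding).
The binding rows give the dual system: 5·y_mill time + 3·y_steel = 42.5 and 2·y_mill time + 1·y_steel = 16.5.
This yields shadow prices y_mill time = 7, y_steel = 2.5.
Δz = y_steel·Δb = 2.5 × (3) = 7.5, so new z* = 542.5 + 7.5 = 550.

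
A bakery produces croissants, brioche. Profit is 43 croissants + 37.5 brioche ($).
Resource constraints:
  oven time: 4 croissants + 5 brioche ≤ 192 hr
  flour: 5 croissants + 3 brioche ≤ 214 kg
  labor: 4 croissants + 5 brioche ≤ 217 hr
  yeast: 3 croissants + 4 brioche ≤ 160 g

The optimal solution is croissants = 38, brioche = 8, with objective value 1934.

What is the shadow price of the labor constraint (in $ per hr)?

0

Check each constraint at x*: oven time 192/192 (tight); flour 214/214 (tight); labor 192/217 (slack 25); yeast 146/160 (slack 14).
Since labor, yeast are not tight, their duals are 0.
The binding rows give the dual system: 4·y_oven time + 5·y_flour = 43 and 5·y_oven time + 3·y_flour = 37.5.
Solving: y_oven time = 4.5, y_flour = 5.
Shadow price of labor = 0.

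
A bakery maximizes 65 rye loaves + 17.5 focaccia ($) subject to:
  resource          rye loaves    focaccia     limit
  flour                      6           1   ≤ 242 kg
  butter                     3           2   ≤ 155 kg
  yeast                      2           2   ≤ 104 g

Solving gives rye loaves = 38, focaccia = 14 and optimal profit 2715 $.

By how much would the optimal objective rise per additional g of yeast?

4

Binding: flour and yeast. Non-binding: butter (13 unused).
By complementary slackness, y = 0 for the non-binding constraint.
Dual feasibility on the basic columns requires 6·y_flour + 2·y_yeast = 65, 1·y_flour + 2·y_yeast = 17.5.
Solving: y_flour = 9.5, y_yeast = 4.
Shadow price of yeast = 4.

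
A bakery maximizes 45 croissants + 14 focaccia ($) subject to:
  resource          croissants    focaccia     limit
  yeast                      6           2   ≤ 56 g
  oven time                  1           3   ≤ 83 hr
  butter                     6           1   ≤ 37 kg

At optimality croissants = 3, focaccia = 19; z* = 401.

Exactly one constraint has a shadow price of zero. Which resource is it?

oven time

yeast: 56/56 (binding)
oven time: 60/83 (slack 23)
butter: 37/37 (binding)
By complementary slackness, a constraint with positive slack has shadow price 0 → oven time.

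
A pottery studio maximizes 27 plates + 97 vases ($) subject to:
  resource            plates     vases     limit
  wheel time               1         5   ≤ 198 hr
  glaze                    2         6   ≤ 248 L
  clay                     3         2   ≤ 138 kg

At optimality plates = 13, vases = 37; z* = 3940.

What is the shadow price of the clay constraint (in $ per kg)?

Check each constraint at x*: wheel time 198/198 (tight); glaze 248/248 (tight); clay 113/138 (slack 25).
Slack constraints have shadow price 0 (complementary slackness).
From A_Bᵀ y = c: 1·y_wheel time + 2·y_glaze = 27; 5·y_wheel time + 6·y_glaze = 97.
Solving: y_wheel time = 8, y_glaze = 9.5.
Shadow price of clay = 0.

0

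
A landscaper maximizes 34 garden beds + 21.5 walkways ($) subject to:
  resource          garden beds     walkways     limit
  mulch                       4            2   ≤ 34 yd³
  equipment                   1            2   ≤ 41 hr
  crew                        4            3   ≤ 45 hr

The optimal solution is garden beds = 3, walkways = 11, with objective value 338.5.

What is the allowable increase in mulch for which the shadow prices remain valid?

11

Binding constraints: mulch, crew. The basis is B = [[4,2],[4,3]] with det 4.
Per unit increase in mulch, x* moves by d = (0.75, -1).
The basis stays optimal until walkways reaches 0; allowable increase = 11 yd³.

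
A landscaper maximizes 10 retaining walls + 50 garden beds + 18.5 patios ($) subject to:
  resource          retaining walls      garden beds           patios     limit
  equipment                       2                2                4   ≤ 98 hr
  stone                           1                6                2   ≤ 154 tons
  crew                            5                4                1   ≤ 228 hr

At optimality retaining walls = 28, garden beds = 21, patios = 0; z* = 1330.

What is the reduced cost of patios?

-1.5

Binding: equipment and stone. Non-binding: crew (4 unused).
Since crew is not tight, its dual is 0.
From A_Bᵀ y = c: 2·y_equipment + 1·y_stone = 10; 2·y_equipment + 6·y_stone = 50.
Solving: y_equipment = 1, y_stone = 8.
Reduced cost of patios: c₃ − yᵀa₃ = 18.5 − (1·4 + 8·2) = 18.5 − 20 = -1.5.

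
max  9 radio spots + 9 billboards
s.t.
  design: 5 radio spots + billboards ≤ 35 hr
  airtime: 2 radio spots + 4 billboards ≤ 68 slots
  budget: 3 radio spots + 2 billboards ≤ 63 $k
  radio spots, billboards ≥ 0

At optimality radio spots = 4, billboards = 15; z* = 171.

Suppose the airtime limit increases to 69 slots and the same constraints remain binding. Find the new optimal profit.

173

Binding: design and airtime. Non-binding: budget (21 unused).
Slack constraints have shadow price 0 (complementary slackness).
From A_Bᵀ y = c: 5·y_design + 2·y_airtime = 9; 1·y_design + 4·y_airtime = 9.
Solving: y_design = 1, y_airtime = 2.
Δz = y_airtime·Δb = 2 × (1) = 2, so new z* = 171 + 2 = 173.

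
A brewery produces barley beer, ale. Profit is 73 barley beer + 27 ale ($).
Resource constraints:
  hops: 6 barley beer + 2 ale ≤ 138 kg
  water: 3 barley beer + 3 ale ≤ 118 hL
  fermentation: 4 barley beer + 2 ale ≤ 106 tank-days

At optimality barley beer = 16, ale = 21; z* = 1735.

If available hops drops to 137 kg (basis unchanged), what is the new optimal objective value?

1725.5

At the optimum: hops uses 138 of 138 (binding); water uses 111 of 118 (slack = 7); fermentation uses 106 of 106 (binding).
By complementary slackness, y = 0 for the non-binding constraint.
From A_Bᵀ y = c: 6·y_hops + 4·y_fermentation = 73; 2·y_hops + 2·y_fermentation = 27.
→ y_hops = 9.5 and y_fermentation = 4.
Δz = y_hops·Δb = 9.5 × (-1) = -9.5, so new z* = 1735 − 9.5 = 1725.5.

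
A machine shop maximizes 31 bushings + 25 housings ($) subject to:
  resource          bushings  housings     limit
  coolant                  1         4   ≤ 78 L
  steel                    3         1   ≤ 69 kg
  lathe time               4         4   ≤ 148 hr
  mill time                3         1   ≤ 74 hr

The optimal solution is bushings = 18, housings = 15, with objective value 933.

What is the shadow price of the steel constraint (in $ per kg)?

At the optimum: coolant uses 78 of 78 (binding); steel uses 69 of 69 (binding); lathe time uses 132 of 148 (slack = 16); mill time uses 69 of 74 (slack = 5).
Slack constraints have shadow price 0 (complementary slackness).
From A_Bᵀ y = c: 1·y_coolant + 3·y_steel = 31; 4·y_coolant + 1·y_steel = 25.
→ y_coolant = 4 and y_steel = 9.
Shadow price of steel = 9.

9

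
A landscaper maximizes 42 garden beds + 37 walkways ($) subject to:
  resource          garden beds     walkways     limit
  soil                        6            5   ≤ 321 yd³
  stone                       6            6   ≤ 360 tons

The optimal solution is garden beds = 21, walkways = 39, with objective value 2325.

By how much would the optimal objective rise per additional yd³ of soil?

At the optimum: soil uses 321 of 321 (binding); stone uses 360 of 360 (binding).
The binding rows give the dual system: 6·y_soil + 6·y_stone = 42 and 5·y_soil + 6·y_stone = 37.
This yields shadow prices y_soil = 5, y_stone = 2.
Shadow price of soil = 5.

5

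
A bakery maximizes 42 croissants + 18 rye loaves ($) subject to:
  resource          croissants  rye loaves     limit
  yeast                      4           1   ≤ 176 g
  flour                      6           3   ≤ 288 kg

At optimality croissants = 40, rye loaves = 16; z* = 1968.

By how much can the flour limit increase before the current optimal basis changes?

240

Binding constraints: yeast, flour. The basis is B = [[4,1],[6,3]] with det 6.
Per unit increase in flour, x* moves by d = (-0.1667, 0.6667).
The basis stays optimal until croissants reaches 0; allowable increase = 240 kg.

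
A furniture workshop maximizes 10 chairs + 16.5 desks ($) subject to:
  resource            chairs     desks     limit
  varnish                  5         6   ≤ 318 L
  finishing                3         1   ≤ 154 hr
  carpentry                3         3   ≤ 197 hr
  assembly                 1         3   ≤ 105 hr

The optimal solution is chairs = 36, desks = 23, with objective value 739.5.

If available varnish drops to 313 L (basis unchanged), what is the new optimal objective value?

732

At the optimum: varnish uses 318 of 318 (binding); finishing uses 131 of 154 (slack = 23); carpentry uses 177 of 197 (slack = 20); assembly uses 105 of 105 (binding).
By complementary slackness, y = 0 for the non-binding constraints.
The binding rows give the dual system: 5·y_varnish + 1·y_assembly = 10 and 6·y_varnish + 3·y_assembly = 16.5.
This yields shadow prices y_varnish = 1.5, y_assembly = 2.5.
Δz = y_varnish·Δb = 1.5 × (-5) = -7.5, so new z* = 739.5 − 7.5 = 732.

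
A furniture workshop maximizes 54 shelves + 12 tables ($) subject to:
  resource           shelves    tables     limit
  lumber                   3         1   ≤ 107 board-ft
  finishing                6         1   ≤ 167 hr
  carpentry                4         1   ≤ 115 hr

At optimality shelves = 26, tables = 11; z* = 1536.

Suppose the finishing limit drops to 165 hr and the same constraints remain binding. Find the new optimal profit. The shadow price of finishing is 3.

1530

Δb = -2, so new z* = 1536 + (3)·(-2) = 1536 − 6 = 1530.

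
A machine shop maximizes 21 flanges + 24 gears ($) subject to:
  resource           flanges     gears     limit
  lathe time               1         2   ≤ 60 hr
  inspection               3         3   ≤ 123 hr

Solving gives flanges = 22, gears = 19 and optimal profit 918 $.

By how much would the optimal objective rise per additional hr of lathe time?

3

Check each constraint at x*: lathe time 60/60 (tight); inspection 123/123 (tight).
From A_Bᵀ y = c: 1·y_lathe time + 3·y_inspection = 21; 2·y_lathe time + 3·y_inspection = 24.
→ y_lathe time = 3 and y_inspection = 6.
Shadow price of lathe time = 3.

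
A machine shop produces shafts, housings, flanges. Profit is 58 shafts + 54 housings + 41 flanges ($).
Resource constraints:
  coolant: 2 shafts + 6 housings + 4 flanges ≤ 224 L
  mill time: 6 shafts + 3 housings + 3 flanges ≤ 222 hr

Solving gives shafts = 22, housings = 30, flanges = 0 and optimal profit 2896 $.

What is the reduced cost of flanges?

Both coolant and mill time are binding at x*.
The binding rows give the dual system: 2·y_coolant + 6·y_mill time = 58 and 6·y_coolant + 3·y_mill time = 54.
→ y_coolant = 5 and y_mill time = 8.
Reduced cost of flanges: c₃ − yᵀa₃ = 41 − (5·4 + 8·3) = 41 − 44 = -3.

-3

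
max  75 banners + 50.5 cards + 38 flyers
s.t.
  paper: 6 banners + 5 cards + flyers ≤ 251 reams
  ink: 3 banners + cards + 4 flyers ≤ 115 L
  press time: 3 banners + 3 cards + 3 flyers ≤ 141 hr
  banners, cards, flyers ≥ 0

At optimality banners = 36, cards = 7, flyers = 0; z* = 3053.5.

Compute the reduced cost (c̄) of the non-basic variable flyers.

At the optimum: paper uses 251 of 251 (binding); ink uses 115 of 115 (binding); press time uses 129 of 141 (slack = 12).
Slack constraints have shadow price 0 (complementary slackness).
The binding rows give the dual system: 6·y_paper + 3·y_ink = 75 and 5·y_paper + 1·y_ink = 50.5.
Solving: y_paper = 8.5, y_ink = 8.
Reduced cost of flyers: c₃ − yᵀa₃ = 38 − (8.5·1 + 8·4) = 38 − 40.5 = -2.5.

-2.5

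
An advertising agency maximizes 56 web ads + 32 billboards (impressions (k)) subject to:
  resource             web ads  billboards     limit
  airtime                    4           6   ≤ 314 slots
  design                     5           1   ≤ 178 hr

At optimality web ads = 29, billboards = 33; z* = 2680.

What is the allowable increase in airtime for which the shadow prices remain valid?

754

Binding constraints: airtime, design. The basis is B = [[4,6],[5,1]] with det -26.
Per unit increase in airtime, x* moves by d = (-0.0385, 0.1923).
The basis stays optimal until web ads reaches 0; allowable increase = 754 slots.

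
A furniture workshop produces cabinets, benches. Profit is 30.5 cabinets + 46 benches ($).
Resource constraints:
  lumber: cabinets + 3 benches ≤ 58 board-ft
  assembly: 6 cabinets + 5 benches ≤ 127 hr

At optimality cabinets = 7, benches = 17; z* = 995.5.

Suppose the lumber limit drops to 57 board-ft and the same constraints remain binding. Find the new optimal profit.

986

Check each constraint at x*: lumber 58/58 (tight); assembly 127/127 (tight).
Dual feasibility on the basic columns requires 1·y_lumber + 6·y_assembly = 30.5, 3·y_lumber + 5·y_assembly = 46.
This yields shadow prices y_lumber = 9.5, y_assembly = 3.5.
Δz = y_lumber·Δb = 9.5 × (-1) = -9.5, so new z* = 995.5 − 9.5 = 986.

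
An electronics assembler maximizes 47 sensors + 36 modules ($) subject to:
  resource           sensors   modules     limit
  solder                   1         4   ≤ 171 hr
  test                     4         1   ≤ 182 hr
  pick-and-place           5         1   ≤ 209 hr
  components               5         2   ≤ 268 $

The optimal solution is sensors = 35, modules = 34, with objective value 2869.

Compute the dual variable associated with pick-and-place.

Binding: solder and pick-and-place. Non-binding: test (8 unused), components (25 unused).
Slack constraints have shadow price 0 (complementary slackness).
The binding rows give the dual system: 1·y_solder + 5·y_pick-and-place = 47 and 4·y_solder + 1·y_pick-and-place = 36.
Solving: y_solder = 7, y_pick-and-place = 8.
Shadow price of pick-and-place = 8.

8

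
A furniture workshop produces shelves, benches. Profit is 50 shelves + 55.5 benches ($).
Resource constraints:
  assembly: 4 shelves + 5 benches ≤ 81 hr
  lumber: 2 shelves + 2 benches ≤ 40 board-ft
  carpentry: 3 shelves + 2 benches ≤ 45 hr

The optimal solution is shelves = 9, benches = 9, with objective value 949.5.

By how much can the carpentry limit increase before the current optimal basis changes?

14

Binding constraints: assembly, carpentry. The basis is B = [[4,5],[3,2]] with det -7.
Per unit increase in carpentry, x* moves by d = (0.7143, -0.5714).
The basis stays optimal until lumber becomes binding; allowable increase = 14 hr.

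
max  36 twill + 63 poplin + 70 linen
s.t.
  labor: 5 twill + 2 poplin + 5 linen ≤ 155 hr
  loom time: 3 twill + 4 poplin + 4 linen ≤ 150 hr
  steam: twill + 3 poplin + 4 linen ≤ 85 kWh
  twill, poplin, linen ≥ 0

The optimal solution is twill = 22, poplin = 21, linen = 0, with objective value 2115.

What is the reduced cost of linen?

Binding: loom time and steam. Non-binding: labor (3 unused).
Since labor is not tight, its dual is 0.
Dual feasibility on the basic columns requires 3·y_loom time + 1·y_steam = 36, 4·y_loom time + 3·y_steam = 63.
Solving: y_loom time = 9, y_steam = 9.
Reduced cost of linen: c₃ − yᵀa₃ = 70 − (9·4 + 9·4) = 70 − 72 = -2.

-2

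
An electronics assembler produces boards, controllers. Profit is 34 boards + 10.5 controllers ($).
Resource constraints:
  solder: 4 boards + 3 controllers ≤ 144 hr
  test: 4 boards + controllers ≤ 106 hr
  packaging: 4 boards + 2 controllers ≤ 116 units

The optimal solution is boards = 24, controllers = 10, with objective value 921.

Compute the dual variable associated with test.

At the optimum: solder uses 126 of 144 (slack = 18); test uses 106 of 106 (binding); packaging uses 116 of 116 (binding).
By complementary slackness, y = 0 for the non-binding constraint.
From A_Bᵀ y = c: 4·y_test + 4·y_packaging = 34; 1·y_test + 2·y_packaging = 10.5.
Solving: y_test = 6.5, y_packaging = 2.
Shadow price of test = 6.5.

6.5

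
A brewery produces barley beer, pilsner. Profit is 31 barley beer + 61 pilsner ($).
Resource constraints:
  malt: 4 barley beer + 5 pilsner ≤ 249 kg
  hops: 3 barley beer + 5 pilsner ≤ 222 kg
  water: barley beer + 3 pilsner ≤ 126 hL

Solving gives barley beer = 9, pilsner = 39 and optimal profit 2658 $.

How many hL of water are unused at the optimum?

water used = 1·9 + 3·39 = 126; slack = 126 − 126 = 0.

0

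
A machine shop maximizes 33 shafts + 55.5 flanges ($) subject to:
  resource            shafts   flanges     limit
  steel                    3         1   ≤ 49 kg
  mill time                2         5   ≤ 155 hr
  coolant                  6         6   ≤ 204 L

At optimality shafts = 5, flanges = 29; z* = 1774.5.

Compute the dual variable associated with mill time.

7.5

Check each constraint at x*: steel 44/49 (slack 5); mill time 155/155 (tight); coolant 204/204 (tight).
Slack constraints have shadow price 0 (complementary slackness).
Dual feasibility on the basic columns requires 2·y_mill time + 6·y_coolant = 33, 5·y_mill time + 6·y_coolant = 55.5.
→ y_mill time = 7.5 and y_coolant = 3.
Shadow price of mill time = 7.5.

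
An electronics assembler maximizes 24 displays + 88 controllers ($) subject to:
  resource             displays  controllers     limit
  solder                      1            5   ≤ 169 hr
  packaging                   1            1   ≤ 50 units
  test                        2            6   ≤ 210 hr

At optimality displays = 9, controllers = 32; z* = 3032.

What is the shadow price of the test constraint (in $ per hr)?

8

Binding: solder and test. Non-binding: packaging (9 unused).
Since packaging is not tight, its dual is 0.
The binding rows give the dual system: 1·y_solder + 2·y_test = 24 and 5·y_solder + 6·y_test = 88.
Solving: y_solder = 8, y_test = 8.
Shadow price of test = 8.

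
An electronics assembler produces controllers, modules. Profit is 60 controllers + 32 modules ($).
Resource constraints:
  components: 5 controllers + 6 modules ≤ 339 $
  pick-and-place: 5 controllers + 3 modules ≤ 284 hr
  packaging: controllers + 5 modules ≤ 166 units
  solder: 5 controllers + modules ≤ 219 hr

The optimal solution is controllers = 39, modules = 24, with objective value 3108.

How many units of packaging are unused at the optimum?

packaging used = 1·39 + 5·24 = 159; slack = 166 − 159 = 7.

7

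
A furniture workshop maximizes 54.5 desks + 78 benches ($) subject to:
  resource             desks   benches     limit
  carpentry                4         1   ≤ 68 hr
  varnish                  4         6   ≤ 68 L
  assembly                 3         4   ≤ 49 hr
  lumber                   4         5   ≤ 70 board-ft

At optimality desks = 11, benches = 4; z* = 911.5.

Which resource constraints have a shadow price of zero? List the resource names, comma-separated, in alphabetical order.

carpentry: 48/68 (slack 20)
varnish: 68/68 (binding)
assembly: 49/49 (binding)
lumber: 64/70 (slack 6)
By complementary slackness, a constraint with positive slack has shadow price 0 → carpentry, lumber.

carpentry, lumber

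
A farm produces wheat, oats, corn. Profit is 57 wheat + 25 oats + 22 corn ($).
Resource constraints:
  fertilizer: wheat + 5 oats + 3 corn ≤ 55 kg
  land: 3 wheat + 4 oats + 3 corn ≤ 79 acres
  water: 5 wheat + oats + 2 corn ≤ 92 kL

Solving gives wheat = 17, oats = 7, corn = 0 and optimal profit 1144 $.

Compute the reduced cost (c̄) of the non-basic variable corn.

-8

At the optimum: fertilizer uses 52 of 55 (slack = 3); land uses 79 of 79 (binding); water uses 92 of 92 (binding).
Since fertilizer is not tight, its dual is 0.
The binding rows give the dual system: 3·y_land + 5·y_water = 57 and 4·y_land + 1·y_water = 25.
Solving: y_land = 4, y_water = 9.
Reduced cost of corn: c₃ − yᵀa₃ = 22 − (4·3 + 9·2) = 22 − 30 = -8.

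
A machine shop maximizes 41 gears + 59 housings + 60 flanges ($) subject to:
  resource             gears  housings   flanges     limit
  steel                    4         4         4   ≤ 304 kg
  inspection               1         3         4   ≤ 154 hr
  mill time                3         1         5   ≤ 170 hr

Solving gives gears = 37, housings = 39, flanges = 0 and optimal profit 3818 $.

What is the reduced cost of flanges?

Check each constraint at x*: steel 304/304 (tight); inspection 154/154 (tight); mill time 150/170 (slack 20).
Since mill time is not tight, its dual is 0.
Dual feasibility on the basic columns requires 4·y_steel + 1·y_inspection = 41, 4·y_steel + 3·y_inspection = 59.
Solving: y_steel = 8, y_inspection = 9.
Reduced cost of flanges: c₃ − yᵀa₃ = 60 − (8·4 + 9·4) = 60 − 68 = -8.

-8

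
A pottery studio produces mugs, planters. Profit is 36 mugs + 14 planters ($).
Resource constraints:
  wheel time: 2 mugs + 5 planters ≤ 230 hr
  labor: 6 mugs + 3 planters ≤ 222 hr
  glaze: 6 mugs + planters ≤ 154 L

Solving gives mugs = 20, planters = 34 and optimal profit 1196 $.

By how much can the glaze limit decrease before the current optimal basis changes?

Binding constraints: labor, glaze. The basis is B = [[6,3],[6,1]] with det -12.
Per unit decrease in glaze, x* moves by d = (-0.25, 0.5).
The basis stays optimal until wheel time becomes binding; allowable decrease = 10 L.

10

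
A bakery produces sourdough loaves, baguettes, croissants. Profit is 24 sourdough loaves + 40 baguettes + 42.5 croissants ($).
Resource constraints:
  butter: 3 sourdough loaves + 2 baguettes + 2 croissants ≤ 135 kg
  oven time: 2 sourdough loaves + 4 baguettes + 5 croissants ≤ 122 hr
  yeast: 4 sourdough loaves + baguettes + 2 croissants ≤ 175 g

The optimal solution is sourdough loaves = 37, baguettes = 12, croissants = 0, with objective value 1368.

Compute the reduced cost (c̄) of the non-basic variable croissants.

Check each constraint at x*: butter 135/135 (tight); oven time 122/122 (tight); yeast 160/175 (slack 15).
By complementary slackness, y = 0 for the non-binding constraint.
From A_Bᵀ y = c: 3·y_butter + 2·y_oven time = 24; 2·y_butter + 4·y_oven time = 40.
Solving: y_butter = 2, y_oven time = 9.
Reduced cost of croissants: c₃ − yᵀa₃ = 42.5 − (2·2 + 9·5) = 42.5 − 49 = -6.5.

-6.5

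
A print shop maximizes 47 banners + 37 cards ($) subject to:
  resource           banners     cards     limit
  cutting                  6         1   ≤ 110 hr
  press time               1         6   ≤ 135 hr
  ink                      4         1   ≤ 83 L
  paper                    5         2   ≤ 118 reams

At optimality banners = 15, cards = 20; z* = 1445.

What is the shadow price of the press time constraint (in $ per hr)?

Check each constraint at x*: cutting 110/110 (tight); press time 135/135 (tight); ink 80/83 (slack 3); paper 115/118 (slack 3).
Slack constraints have shadow price 0 (complementary slackness).
From A_Bᵀ y = c: 6·y_cutting + 1·y_press time = 47; 1·y_cutting + 6·y_press time = 37.
Solving: y_cutting = 7, y_press time = 5.
Shadow price of press time = 5.

5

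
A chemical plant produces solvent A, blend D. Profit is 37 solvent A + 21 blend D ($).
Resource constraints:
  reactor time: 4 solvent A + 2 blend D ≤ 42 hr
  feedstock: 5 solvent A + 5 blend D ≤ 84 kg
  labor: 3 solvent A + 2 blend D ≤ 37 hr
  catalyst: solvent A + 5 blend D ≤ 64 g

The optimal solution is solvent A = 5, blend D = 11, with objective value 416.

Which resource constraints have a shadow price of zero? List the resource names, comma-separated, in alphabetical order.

catalyst, feedstock

reactor time: 42/42 (binding)
feedstock: 80/84 (slack 4)
labor: 37/37 (binding)
catalyst: 60/64 (slack 4)
By complementary slackness, a constraint with positive slack has shadow price 0 → catalyst, feedstock.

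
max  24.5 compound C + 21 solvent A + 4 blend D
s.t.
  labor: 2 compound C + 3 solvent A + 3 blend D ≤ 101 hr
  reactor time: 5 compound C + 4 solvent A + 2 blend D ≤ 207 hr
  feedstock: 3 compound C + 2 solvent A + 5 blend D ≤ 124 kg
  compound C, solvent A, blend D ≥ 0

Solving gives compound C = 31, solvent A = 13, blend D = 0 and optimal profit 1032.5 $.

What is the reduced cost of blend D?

At the optimum: labor uses 101 of 101 (binding); reactor time uses 207 of 207 (binding); feedstock uses 119 of 124 (slack = 5).
Since feedstock is not tight, its dual is 0.
From A_Bᵀ y = c: 2·y_labor + 5·y_reactor time = 24.5; 3·y_labor + 4·y_reactor time = 21.
This yields shadow prices y_labor = 1, y_reactor time = 4.5.
Reduced cost of blend D: c₃ − yᵀa₃ = 4 − (1·3 + 4.5·2) = 4 − 12 = -8.

-8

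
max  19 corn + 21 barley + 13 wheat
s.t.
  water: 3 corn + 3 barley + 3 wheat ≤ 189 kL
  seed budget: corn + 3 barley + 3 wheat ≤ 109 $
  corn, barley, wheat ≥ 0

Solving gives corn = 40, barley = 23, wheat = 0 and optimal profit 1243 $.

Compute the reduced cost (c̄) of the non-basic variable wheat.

At the optimum: water uses 189 of 189 (binding); seed budget uses 109 of 109 (binding).
The binding rows give the dual system: 3·y_water + 1·y_seed budget = 19 and 3·y_water + 3·y_seed budget = 21.
Solving: y_water = 6, y_seed budget = 1.
Reduced cost of wheat: c₃ − yᵀa₃ = 13 − (6·3 + 1·3) = 13 − 21 = -8.

-8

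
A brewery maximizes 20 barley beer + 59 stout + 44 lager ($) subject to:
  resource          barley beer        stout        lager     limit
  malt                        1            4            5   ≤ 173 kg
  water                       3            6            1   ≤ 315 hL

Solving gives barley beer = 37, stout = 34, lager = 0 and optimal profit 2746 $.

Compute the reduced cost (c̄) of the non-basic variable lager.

-7

Check each constraint at x*: malt 173/173 (tight); water 315/315 (tight).
The binding rows give the dual system: 1·y_malt + 3·y_water = 20 and 4·y_malt + 6·y_water = 59.
Solving: y_malt = 9.5, y_water = 3.5.
Reduced cost of lager: c₃ − yᵀa₃ = 44 − (9.5·5 + 3.5·1) = 44 − 51 = -7.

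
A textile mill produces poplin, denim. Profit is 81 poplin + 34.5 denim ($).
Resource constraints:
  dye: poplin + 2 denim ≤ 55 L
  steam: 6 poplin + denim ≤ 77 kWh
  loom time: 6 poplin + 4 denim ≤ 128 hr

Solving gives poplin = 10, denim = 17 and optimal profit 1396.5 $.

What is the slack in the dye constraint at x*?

dye used = 1·10 + 2·17 = 44; slack = 55 − 44 = 11.

11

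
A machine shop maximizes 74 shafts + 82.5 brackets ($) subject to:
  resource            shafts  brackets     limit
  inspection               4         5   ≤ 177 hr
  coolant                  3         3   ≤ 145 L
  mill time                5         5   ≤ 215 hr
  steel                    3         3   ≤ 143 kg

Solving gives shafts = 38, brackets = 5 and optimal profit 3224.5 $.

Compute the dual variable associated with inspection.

At the optimum: inspection uses 177 of 177 (binding); coolant uses 129 of 145 (slack = 16); mill time uses 215 of 215 (binding); steel uses 129 of 143 (slack = 14).
Since coolant, steel are not tight, their duals are 0.
The binding rows give the dual system: 4·y_inspection + 5·y_mill time = 74 and 5·y_inspection + 5·y_mill time = 82.5.
This yields shadow prices y_inspection = 8.5, y_mill time = 8.
Shadow price of inspection = 8.5.

8.5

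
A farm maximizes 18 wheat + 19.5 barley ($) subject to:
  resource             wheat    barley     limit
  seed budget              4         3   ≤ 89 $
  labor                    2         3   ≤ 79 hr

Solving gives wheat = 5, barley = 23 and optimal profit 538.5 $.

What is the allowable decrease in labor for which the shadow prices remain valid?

34.5

Binding constraints: seed budget, labor. The basis is B = [[4,3],[2,3]] with det 6.
Per unit decrease in labor, x* moves by d = (0.5, -0.6667).
The basis stays optimal until barley reaches 0; allowable decrease = 34.5 hr.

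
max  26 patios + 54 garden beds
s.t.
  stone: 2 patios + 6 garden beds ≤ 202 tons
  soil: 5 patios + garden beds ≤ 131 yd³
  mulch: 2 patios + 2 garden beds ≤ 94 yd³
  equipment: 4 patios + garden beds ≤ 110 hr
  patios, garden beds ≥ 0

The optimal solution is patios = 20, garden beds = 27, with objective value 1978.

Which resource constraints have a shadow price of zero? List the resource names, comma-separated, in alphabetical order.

equipment, soil

stone: 202/202 (binding)
soil: 127/131 (slack 4)
mulch: 94/94 (binding)
equipment: 107/110 (slack 3)
By complementary slackness, a constraint with positive slack has shadow price 0 → equipment, soil.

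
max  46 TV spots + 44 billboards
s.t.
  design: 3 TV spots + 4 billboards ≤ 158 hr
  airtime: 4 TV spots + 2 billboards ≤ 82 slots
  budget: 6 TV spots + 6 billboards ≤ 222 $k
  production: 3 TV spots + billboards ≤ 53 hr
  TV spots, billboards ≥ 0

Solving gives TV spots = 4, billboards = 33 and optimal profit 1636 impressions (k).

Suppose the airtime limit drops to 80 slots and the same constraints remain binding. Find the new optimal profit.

1634

Check each constraint at x*: design 144/158 (slack 14); airtime 82/82 (tight); budget 222/222 (tight); production 45/53 (slack 8).
Slack constraints have shadow price 0 (complementary slackness).
The binding rows give the dual system: 4·y_airtime + 6·y_budget = 46 and 2·y_airtime + 6·y_budget = 44.
→ y_airtime = 1 and y_budget = 7.
Δz = y_airtime·Δb = 1 × (-2) = -2, so new z* = 1636 − 2 = 1634.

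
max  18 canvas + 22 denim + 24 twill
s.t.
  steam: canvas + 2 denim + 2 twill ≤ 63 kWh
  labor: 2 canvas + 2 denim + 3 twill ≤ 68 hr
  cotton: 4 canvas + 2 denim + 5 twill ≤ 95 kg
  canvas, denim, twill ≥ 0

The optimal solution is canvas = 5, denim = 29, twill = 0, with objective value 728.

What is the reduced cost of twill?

-5

Binding: steam and labor. Non-binding: cotton (17 unused).
By complementary slackness, y = 0 for the non-binding constraint.
From A_Bᵀ y = c: 1·y_steam + 2·y_labor = 18; 2·y_steam + 2·y_labor = 22.
This yields shadow prices y_steam = 4, y_labor = 7.
Reduced cost of twill: c₃ − yᵀa₃ = 24 − (4·2 + 7·3) = 24 − 29 = -5.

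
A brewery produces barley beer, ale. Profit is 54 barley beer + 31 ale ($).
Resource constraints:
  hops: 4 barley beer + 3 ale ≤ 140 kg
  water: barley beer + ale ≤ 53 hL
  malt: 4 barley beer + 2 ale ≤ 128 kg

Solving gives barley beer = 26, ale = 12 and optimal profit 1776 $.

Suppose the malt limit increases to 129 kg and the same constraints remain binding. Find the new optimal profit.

1785.5

Binding: hops and malt. Non-binding: water (15 unused).
Slack constraints have shadow price 0 (complementary slackness).
Dual feasibility on the basic columns requires 4·y_hops + 4·y_malt = 54, 3·y_hops + 2·y_malt = 31.
Solving: y_hops = 4, y_malt = 9.5.
Δz = y_malt·Δb = 9.5 × (1) = 9.5, so new z* = 1776 + 9.5 = 1785.5.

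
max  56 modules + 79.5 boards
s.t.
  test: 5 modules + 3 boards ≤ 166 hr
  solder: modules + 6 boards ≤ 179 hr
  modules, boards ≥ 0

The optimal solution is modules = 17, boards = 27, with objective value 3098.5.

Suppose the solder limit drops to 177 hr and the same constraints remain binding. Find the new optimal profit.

Check each constraint at x*: test 166/166 (tight); solder 179/179 (tight).
The binding rows give the dual system: 5·y_test + 1·y_solder = 56 and 3·y_test + 6·y_solder = 79.5.
→ y_test = 9.5 and y_solder = 8.5.
Δz = y_solder·Δb = 8.5 × (-2) = -17, so new z* = 3098.5 − 17 = 3081.5.

3081.5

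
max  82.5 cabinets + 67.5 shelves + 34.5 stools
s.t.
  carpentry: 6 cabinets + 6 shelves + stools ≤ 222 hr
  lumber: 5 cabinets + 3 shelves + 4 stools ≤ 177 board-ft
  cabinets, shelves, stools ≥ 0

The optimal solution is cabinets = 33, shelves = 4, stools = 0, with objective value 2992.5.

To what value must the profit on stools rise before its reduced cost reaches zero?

At the optimum: carpentry uses 222 of 222 (binding); lumber uses 177 of 177 (binding).
From A_Bᵀ y = c: 6·y_carpentry + 5·y_lumber = 82.5; 6·y_carpentry + 3·y_lumber = 67.5.
This yields shadow prices y_carpentry = 7.5, y_lumber = 7.5.
stools enters the basis when its profit ≥ yᵀa₃ = 7.5·1 + 7.5·4 = 37.5.

37.5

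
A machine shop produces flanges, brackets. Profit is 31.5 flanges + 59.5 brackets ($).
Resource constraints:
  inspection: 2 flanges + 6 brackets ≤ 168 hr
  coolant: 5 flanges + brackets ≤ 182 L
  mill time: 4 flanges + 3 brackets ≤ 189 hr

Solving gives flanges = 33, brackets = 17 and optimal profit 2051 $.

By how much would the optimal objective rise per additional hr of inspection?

9.5

Binding: inspection and coolant. Non-binding: mill time (6 unused).
Slack constraints have shadow price 0 (complementary slackness).
The binding rows give the dual system: 2·y_inspection + 5·y_coolant = 31.5 and 6·y_inspection + 1·y_coolant = 59.5.
→ y_inspection = 9.5 and y_coolant = 2.5.
Shadow price of inspection = 9.5.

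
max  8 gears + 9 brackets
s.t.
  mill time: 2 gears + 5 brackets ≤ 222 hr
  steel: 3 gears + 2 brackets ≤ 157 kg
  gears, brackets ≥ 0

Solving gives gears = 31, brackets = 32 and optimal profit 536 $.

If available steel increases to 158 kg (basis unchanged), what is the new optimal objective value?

538

At the optimum: mill time uses 222 of 222 (binding); steel uses 157 of 157 (binding).
From A_Bᵀ y = c: 2·y_mill time + 3·y_steel = 8; 5·y_mill time + 2·y_steel = 9.
Solving: y_mill time = 1, y_steel = 2.
Δz = y_steel·Δb = 2 × (1) = 2, so new z* = 536 + 2 = 538.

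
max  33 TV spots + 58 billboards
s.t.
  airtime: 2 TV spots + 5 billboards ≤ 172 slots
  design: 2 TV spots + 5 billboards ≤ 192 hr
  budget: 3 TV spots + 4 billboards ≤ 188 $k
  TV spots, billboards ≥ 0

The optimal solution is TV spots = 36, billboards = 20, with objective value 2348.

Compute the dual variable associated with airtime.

6

Check each constraint at x*: airtime 172/172 (tight); design 172/192 (slack 20); budget 188/188 (tight).
Since design is not tight, its dual is 0.
From A_Bᵀ y = c: 2·y_airtime + 3·y_budget = 33; 5·y_airtime + 4·y_budget = 58.
This yields shadow prices y_airtime = 6, y_budget = 7.
Shadow price of airtime = 6.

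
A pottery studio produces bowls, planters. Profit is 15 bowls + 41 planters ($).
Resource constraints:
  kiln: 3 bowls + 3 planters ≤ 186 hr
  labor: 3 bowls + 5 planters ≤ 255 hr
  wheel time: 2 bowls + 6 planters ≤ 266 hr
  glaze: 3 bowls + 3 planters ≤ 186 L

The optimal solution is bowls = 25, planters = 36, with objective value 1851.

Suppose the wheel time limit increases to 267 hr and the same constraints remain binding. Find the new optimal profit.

1857

Binding: labor and wheel time. Non-binding: kiln (3 unused), glaze (3 unused).
Slack constraints have shadow price 0 (complementary slackness).
The binding rows give the dual system: 3·y_labor + 2·y_wheel time = 15 and 5·y_labor + 6·y_wheel time = 41.
Solving: y_labor = 1, y_wheel time = 6.
Δz = y_wheel time·Δb = 6 × (1) = 6, so new z* = 1851 + 6 = 1857.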